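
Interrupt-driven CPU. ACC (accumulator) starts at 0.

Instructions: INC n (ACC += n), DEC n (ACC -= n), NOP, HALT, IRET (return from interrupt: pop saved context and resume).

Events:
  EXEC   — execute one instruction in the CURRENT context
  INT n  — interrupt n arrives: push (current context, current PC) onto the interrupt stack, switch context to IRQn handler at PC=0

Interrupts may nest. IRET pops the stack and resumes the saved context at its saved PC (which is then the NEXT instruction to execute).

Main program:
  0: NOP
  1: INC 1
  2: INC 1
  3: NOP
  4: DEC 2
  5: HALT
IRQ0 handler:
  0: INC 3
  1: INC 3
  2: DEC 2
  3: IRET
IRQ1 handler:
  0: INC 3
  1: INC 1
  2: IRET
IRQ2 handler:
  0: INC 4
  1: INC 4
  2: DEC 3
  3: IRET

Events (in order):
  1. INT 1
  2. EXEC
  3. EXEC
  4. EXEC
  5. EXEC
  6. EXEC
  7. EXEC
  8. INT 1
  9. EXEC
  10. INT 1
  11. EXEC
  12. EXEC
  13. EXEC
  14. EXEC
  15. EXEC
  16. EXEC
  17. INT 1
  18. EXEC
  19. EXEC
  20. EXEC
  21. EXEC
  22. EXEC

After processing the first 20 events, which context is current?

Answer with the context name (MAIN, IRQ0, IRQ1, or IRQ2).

Event 1 (INT 1): INT 1 arrives: push (MAIN, PC=0), enter IRQ1 at PC=0 (depth now 1)
Event 2 (EXEC): [IRQ1] PC=0: INC 3 -> ACC=3
Event 3 (EXEC): [IRQ1] PC=1: INC 1 -> ACC=4
Event 4 (EXEC): [IRQ1] PC=2: IRET -> resume MAIN at PC=0 (depth now 0)
Event 5 (EXEC): [MAIN] PC=0: NOP
Event 6 (EXEC): [MAIN] PC=1: INC 1 -> ACC=5
Event 7 (EXEC): [MAIN] PC=2: INC 1 -> ACC=6
Event 8 (INT 1): INT 1 arrives: push (MAIN, PC=3), enter IRQ1 at PC=0 (depth now 1)
Event 9 (EXEC): [IRQ1] PC=0: INC 3 -> ACC=9
Event 10 (INT 1): INT 1 arrives: push (IRQ1, PC=1), enter IRQ1 at PC=0 (depth now 2)
Event 11 (EXEC): [IRQ1] PC=0: INC 3 -> ACC=12
Event 12 (EXEC): [IRQ1] PC=1: INC 1 -> ACC=13
Event 13 (EXEC): [IRQ1] PC=2: IRET -> resume IRQ1 at PC=1 (depth now 1)
Event 14 (EXEC): [IRQ1] PC=1: INC 1 -> ACC=14
Event 15 (EXEC): [IRQ1] PC=2: IRET -> resume MAIN at PC=3 (depth now 0)
Event 16 (EXEC): [MAIN] PC=3: NOP
Event 17 (INT 1): INT 1 arrives: push (MAIN, PC=4), enter IRQ1 at PC=0 (depth now 1)
Event 18 (EXEC): [IRQ1] PC=0: INC 3 -> ACC=17
Event 19 (EXEC): [IRQ1] PC=1: INC 1 -> ACC=18
Event 20 (EXEC): [IRQ1] PC=2: IRET -> resume MAIN at PC=4 (depth now 0)

Answer: MAIN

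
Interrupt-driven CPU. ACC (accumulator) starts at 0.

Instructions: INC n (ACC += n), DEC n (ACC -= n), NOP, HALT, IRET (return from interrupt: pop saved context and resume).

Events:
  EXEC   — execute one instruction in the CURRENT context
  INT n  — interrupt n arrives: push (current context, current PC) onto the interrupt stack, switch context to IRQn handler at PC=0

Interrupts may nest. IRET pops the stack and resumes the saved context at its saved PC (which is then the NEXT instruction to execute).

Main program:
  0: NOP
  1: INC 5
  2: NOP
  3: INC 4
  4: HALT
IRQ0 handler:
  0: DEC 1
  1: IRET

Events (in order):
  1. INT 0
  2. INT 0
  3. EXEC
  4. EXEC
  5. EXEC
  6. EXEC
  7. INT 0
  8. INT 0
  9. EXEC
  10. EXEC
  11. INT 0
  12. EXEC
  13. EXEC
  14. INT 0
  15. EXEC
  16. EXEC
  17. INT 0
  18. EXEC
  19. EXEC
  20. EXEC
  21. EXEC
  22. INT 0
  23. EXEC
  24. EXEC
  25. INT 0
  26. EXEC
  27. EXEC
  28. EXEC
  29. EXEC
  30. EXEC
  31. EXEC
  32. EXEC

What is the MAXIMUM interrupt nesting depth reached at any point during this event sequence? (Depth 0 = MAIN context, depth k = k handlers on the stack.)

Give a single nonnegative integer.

Answer: 2

Derivation:
Event 1 (INT 0): INT 0 arrives: push (MAIN, PC=0), enter IRQ0 at PC=0 (depth now 1) [depth=1]
Event 2 (INT 0): INT 0 arrives: push (IRQ0, PC=0), enter IRQ0 at PC=0 (depth now 2) [depth=2]
Event 3 (EXEC): [IRQ0] PC=0: DEC 1 -> ACC=-1 [depth=2]
Event 4 (EXEC): [IRQ0] PC=1: IRET -> resume IRQ0 at PC=0 (depth now 1) [depth=1]
Event 5 (EXEC): [IRQ0] PC=0: DEC 1 -> ACC=-2 [depth=1]
Event 6 (EXEC): [IRQ0] PC=1: IRET -> resume MAIN at PC=0 (depth now 0) [depth=0]
Event 7 (INT 0): INT 0 arrives: push (MAIN, PC=0), enter IRQ0 at PC=0 (depth now 1) [depth=1]
Event 8 (INT 0): INT 0 arrives: push (IRQ0, PC=0), enter IRQ0 at PC=0 (depth now 2) [depth=2]
Event 9 (EXEC): [IRQ0] PC=0: DEC 1 -> ACC=-3 [depth=2]
Event 10 (EXEC): [IRQ0] PC=1: IRET -> resume IRQ0 at PC=0 (depth now 1) [depth=1]
Event 11 (INT 0): INT 0 arrives: push (IRQ0, PC=0), enter IRQ0 at PC=0 (depth now 2) [depth=2]
Event 12 (EXEC): [IRQ0] PC=0: DEC 1 -> ACC=-4 [depth=2]
Event 13 (EXEC): [IRQ0] PC=1: IRET -> resume IRQ0 at PC=0 (depth now 1) [depth=1]
Event 14 (INT 0): INT 0 arrives: push (IRQ0, PC=0), enter IRQ0 at PC=0 (depth now 2) [depth=2]
Event 15 (EXEC): [IRQ0] PC=0: DEC 1 -> ACC=-5 [depth=2]
Event 16 (EXEC): [IRQ0] PC=1: IRET -> resume IRQ0 at PC=0 (depth now 1) [depth=1]
Event 17 (INT 0): INT 0 arrives: push (IRQ0, PC=0), enter IRQ0 at PC=0 (depth now 2) [depth=2]
Event 18 (EXEC): [IRQ0] PC=0: DEC 1 -> ACC=-6 [depth=2]
Event 19 (EXEC): [IRQ0] PC=1: IRET -> resume IRQ0 at PC=0 (depth now 1) [depth=1]
Event 20 (EXEC): [IRQ0] PC=0: DEC 1 -> ACC=-7 [depth=1]
Event 21 (EXEC): [IRQ0] PC=1: IRET -> resume MAIN at PC=0 (depth now 0) [depth=0]
Event 22 (INT 0): INT 0 arrives: push (MAIN, PC=0), enter IRQ0 at PC=0 (depth now 1) [depth=1]
Event 23 (EXEC): [IRQ0] PC=0: DEC 1 -> ACC=-8 [depth=1]
Event 24 (EXEC): [IRQ0] PC=1: IRET -> resume MAIN at PC=0 (depth now 0) [depth=0]
Event 25 (INT 0): INT 0 arrives: push (MAIN, PC=0), enter IRQ0 at PC=0 (depth now 1) [depth=1]
Event 26 (EXEC): [IRQ0] PC=0: DEC 1 -> ACC=-9 [depth=1]
Event 27 (EXEC): [IRQ0] PC=1: IRET -> resume MAIN at PC=0 (depth now 0) [depth=0]
Event 28 (EXEC): [MAIN] PC=0: NOP [depth=0]
Event 29 (EXEC): [MAIN] PC=1: INC 5 -> ACC=-4 [depth=0]
Event 30 (EXEC): [MAIN] PC=2: NOP [depth=0]
Event 31 (EXEC): [MAIN] PC=3: INC 4 -> ACC=0 [depth=0]
Event 32 (EXEC): [MAIN] PC=4: HALT [depth=0]
Max depth observed: 2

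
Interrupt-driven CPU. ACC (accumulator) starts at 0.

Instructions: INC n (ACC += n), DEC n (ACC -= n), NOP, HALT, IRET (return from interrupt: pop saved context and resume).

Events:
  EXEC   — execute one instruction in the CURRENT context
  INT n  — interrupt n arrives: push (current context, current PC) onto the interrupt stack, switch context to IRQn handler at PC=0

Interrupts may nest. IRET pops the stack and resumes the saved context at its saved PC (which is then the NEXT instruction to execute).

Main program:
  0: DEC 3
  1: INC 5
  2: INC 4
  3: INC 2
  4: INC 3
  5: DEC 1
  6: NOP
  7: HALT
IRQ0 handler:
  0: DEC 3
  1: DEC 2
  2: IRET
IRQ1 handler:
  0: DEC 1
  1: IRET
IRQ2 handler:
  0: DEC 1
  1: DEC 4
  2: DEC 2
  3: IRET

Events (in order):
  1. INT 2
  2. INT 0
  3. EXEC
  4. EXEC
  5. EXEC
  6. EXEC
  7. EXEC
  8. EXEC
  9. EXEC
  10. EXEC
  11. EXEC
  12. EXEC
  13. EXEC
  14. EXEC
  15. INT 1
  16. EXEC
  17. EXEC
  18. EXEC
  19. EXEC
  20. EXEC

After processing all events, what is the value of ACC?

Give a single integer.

Event 1 (INT 2): INT 2 arrives: push (MAIN, PC=0), enter IRQ2 at PC=0 (depth now 1)
Event 2 (INT 0): INT 0 arrives: push (IRQ2, PC=0), enter IRQ0 at PC=0 (depth now 2)
Event 3 (EXEC): [IRQ0] PC=0: DEC 3 -> ACC=-3
Event 4 (EXEC): [IRQ0] PC=1: DEC 2 -> ACC=-5
Event 5 (EXEC): [IRQ0] PC=2: IRET -> resume IRQ2 at PC=0 (depth now 1)
Event 6 (EXEC): [IRQ2] PC=0: DEC 1 -> ACC=-6
Event 7 (EXEC): [IRQ2] PC=1: DEC 4 -> ACC=-10
Event 8 (EXEC): [IRQ2] PC=2: DEC 2 -> ACC=-12
Event 9 (EXEC): [IRQ2] PC=3: IRET -> resume MAIN at PC=0 (depth now 0)
Event 10 (EXEC): [MAIN] PC=0: DEC 3 -> ACC=-15
Event 11 (EXEC): [MAIN] PC=1: INC 5 -> ACC=-10
Event 12 (EXEC): [MAIN] PC=2: INC 4 -> ACC=-6
Event 13 (EXEC): [MAIN] PC=3: INC 2 -> ACC=-4
Event 14 (EXEC): [MAIN] PC=4: INC 3 -> ACC=-1
Event 15 (INT 1): INT 1 arrives: push (MAIN, PC=5), enter IRQ1 at PC=0 (depth now 1)
Event 16 (EXEC): [IRQ1] PC=0: DEC 1 -> ACC=-2
Event 17 (EXEC): [IRQ1] PC=1: IRET -> resume MAIN at PC=5 (depth now 0)
Event 18 (EXEC): [MAIN] PC=5: DEC 1 -> ACC=-3
Event 19 (EXEC): [MAIN] PC=6: NOP
Event 20 (EXEC): [MAIN] PC=7: HALT

Answer: -3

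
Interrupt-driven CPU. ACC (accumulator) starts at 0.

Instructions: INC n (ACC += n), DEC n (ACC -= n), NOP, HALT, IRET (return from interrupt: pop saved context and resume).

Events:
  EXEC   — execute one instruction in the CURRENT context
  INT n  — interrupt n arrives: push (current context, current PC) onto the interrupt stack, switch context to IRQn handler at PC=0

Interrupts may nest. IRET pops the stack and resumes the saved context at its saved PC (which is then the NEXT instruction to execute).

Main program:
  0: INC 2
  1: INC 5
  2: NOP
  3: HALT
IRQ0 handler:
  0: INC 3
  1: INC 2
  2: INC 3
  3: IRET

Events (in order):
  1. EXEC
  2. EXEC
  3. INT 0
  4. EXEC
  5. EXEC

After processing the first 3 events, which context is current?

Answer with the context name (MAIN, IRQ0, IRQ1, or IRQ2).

Answer: IRQ0

Derivation:
Event 1 (EXEC): [MAIN] PC=0: INC 2 -> ACC=2
Event 2 (EXEC): [MAIN] PC=1: INC 5 -> ACC=7
Event 3 (INT 0): INT 0 arrives: push (MAIN, PC=2), enter IRQ0 at PC=0 (depth now 1)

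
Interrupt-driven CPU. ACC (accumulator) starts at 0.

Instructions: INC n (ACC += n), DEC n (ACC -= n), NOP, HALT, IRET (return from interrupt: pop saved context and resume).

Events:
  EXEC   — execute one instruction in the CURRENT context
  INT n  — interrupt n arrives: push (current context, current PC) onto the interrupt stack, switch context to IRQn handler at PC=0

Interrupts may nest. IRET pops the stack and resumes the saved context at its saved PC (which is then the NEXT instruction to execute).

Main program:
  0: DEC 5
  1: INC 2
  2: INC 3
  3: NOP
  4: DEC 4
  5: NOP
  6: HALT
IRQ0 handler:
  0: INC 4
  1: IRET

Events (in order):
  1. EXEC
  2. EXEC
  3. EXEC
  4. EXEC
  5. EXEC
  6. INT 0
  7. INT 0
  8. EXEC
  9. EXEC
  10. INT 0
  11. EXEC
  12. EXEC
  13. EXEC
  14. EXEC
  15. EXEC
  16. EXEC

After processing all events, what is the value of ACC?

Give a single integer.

Answer: 8

Derivation:
Event 1 (EXEC): [MAIN] PC=0: DEC 5 -> ACC=-5
Event 2 (EXEC): [MAIN] PC=1: INC 2 -> ACC=-3
Event 3 (EXEC): [MAIN] PC=2: INC 3 -> ACC=0
Event 4 (EXEC): [MAIN] PC=3: NOP
Event 5 (EXEC): [MAIN] PC=4: DEC 4 -> ACC=-4
Event 6 (INT 0): INT 0 arrives: push (MAIN, PC=5), enter IRQ0 at PC=0 (depth now 1)
Event 7 (INT 0): INT 0 arrives: push (IRQ0, PC=0), enter IRQ0 at PC=0 (depth now 2)
Event 8 (EXEC): [IRQ0] PC=0: INC 4 -> ACC=0
Event 9 (EXEC): [IRQ0] PC=1: IRET -> resume IRQ0 at PC=0 (depth now 1)
Event 10 (INT 0): INT 0 arrives: push (IRQ0, PC=0), enter IRQ0 at PC=0 (depth now 2)
Event 11 (EXEC): [IRQ0] PC=0: INC 4 -> ACC=4
Event 12 (EXEC): [IRQ0] PC=1: IRET -> resume IRQ0 at PC=0 (depth now 1)
Event 13 (EXEC): [IRQ0] PC=0: INC 4 -> ACC=8
Event 14 (EXEC): [IRQ0] PC=1: IRET -> resume MAIN at PC=5 (depth now 0)
Event 15 (EXEC): [MAIN] PC=5: NOP
Event 16 (EXEC): [MAIN] PC=6: HALT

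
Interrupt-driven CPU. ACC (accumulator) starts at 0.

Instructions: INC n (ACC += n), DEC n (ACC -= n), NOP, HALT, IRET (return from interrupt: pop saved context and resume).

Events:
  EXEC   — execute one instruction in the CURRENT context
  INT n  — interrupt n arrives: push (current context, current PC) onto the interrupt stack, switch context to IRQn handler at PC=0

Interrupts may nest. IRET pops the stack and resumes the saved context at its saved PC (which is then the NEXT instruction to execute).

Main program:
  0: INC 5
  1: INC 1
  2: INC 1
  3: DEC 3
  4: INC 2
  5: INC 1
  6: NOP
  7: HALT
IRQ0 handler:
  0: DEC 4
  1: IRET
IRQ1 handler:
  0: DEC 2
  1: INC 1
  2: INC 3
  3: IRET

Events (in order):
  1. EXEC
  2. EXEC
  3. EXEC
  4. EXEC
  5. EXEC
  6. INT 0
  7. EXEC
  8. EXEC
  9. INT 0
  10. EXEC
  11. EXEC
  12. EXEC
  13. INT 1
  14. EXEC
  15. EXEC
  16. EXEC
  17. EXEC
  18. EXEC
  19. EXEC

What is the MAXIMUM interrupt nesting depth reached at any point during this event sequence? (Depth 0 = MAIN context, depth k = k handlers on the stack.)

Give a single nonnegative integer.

Event 1 (EXEC): [MAIN] PC=0: INC 5 -> ACC=5 [depth=0]
Event 2 (EXEC): [MAIN] PC=1: INC 1 -> ACC=6 [depth=0]
Event 3 (EXEC): [MAIN] PC=2: INC 1 -> ACC=7 [depth=0]
Event 4 (EXEC): [MAIN] PC=3: DEC 3 -> ACC=4 [depth=0]
Event 5 (EXEC): [MAIN] PC=4: INC 2 -> ACC=6 [depth=0]
Event 6 (INT 0): INT 0 arrives: push (MAIN, PC=5), enter IRQ0 at PC=0 (depth now 1) [depth=1]
Event 7 (EXEC): [IRQ0] PC=0: DEC 4 -> ACC=2 [depth=1]
Event 8 (EXEC): [IRQ0] PC=1: IRET -> resume MAIN at PC=5 (depth now 0) [depth=0]
Event 9 (INT 0): INT 0 arrives: push (MAIN, PC=5), enter IRQ0 at PC=0 (depth now 1) [depth=1]
Event 10 (EXEC): [IRQ0] PC=0: DEC 4 -> ACC=-2 [depth=1]
Event 11 (EXEC): [IRQ0] PC=1: IRET -> resume MAIN at PC=5 (depth now 0) [depth=0]
Event 12 (EXEC): [MAIN] PC=5: INC 1 -> ACC=-1 [depth=0]
Event 13 (INT 1): INT 1 arrives: push (MAIN, PC=6), enter IRQ1 at PC=0 (depth now 1) [depth=1]
Event 14 (EXEC): [IRQ1] PC=0: DEC 2 -> ACC=-3 [depth=1]
Event 15 (EXEC): [IRQ1] PC=1: INC 1 -> ACC=-2 [depth=1]
Event 16 (EXEC): [IRQ1] PC=2: INC 3 -> ACC=1 [depth=1]
Event 17 (EXEC): [IRQ1] PC=3: IRET -> resume MAIN at PC=6 (depth now 0) [depth=0]
Event 18 (EXEC): [MAIN] PC=6: NOP [depth=0]
Event 19 (EXEC): [MAIN] PC=7: HALT [depth=0]
Max depth observed: 1

Answer: 1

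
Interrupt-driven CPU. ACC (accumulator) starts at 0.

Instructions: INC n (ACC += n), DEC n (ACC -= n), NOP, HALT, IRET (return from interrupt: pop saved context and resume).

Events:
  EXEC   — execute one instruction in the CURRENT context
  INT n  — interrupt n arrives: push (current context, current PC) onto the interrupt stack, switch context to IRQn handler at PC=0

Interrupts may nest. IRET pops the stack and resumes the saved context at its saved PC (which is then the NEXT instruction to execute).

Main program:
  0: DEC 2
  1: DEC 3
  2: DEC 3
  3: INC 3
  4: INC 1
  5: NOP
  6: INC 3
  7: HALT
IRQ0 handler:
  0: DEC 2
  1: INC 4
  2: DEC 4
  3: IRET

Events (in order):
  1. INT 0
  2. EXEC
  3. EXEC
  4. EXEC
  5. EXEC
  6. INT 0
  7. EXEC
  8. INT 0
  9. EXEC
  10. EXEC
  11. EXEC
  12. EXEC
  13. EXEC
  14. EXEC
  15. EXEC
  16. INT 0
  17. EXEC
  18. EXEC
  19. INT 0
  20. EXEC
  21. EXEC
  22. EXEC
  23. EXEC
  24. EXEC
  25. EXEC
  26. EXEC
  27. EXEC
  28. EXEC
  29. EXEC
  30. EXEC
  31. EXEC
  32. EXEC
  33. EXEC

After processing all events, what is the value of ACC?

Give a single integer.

Event 1 (INT 0): INT 0 arrives: push (MAIN, PC=0), enter IRQ0 at PC=0 (depth now 1)
Event 2 (EXEC): [IRQ0] PC=0: DEC 2 -> ACC=-2
Event 3 (EXEC): [IRQ0] PC=1: INC 4 -> ACC=2
Event 4 (EXEC): [IRQ0] PC=2: DEC 4 -> ACC=-2
Event 5 (EXEC): [IRQ0] PC=3: IRET -> resume MAIN at PC=0 (depth now 0)
Event 6 (INT 0): INT 0 arrives: push (MAIN, PC=0), enter IRQ0 at PC=0 (depth now 1)
Event 7 (EXEC): [IRQ0] PC=0: DEC 2 -> ACC=-4
Event 8 (INT 0): INT 0 arrives: push (IRQ0, PC=1), enter IRQ0 at PC=0 (depth now 2)
Event 9 (EXEC): [IRQ0] PC=0: DEC 2 -> ACC=-6
Event 10 (EXEC): [IRQ0] PC=1: INC 4 -> ACC=-2
Event 11 (EXEC): [IRQ0] PC=2: DEC 4 -> ACC=-6
Event 12 (EXEC): [IRQ0] PC=3: IRET -> resume IRQ0 at PC=1 (depth now 1)
Event 13 (EXEC): [IRQ0] PC=1: INC 4 -> ACC=-2
Event 14 (EXEC): [IRQ0] PC=2: DEC 4 -> ACC=-6
Event 15 (EXEC): [IRQ0] PC=3: IRET -> resume MAIN at PC=0 (depth now 0)
Event 16 (INT 0): INT 0 arrives: push (MAIN, PC=0), enter IRQ0 at PC=0 (depth now 1)
Event 17 (EXEC): [IRQ0] PC=0: DEC 2 -> ACC=-8
Event 18 (EXEC): [IRQ0] PC=1: INC 4 -> ACC=-4
Event 19 (INT 0): INT 0 arrives: push (IRQ0, PC=2), enter IRQ0 at PC=0 (depth now 2)
Event 20 (EXEC): [IRQ0] PC=0: DEC 2 -> ACC=-6
Event 21 (EXEC): [IRQ0] PC=1: INC 4 -> ACC=-2
Event 22 (EXEC): [IRQ0] PC=2: DEC 4 -> ACC=-6
Event 23 (EXEC): [IRQ0] PC=3: IRET -> resume IRQ0 at PC=2 (depth now 1)
Event 24 (EXEC): [IRQ0] PC=2: DEC 4 -> ACC=-10
Event 25 (EXEC): [IRQ0] PC=3: IRET -> resume MAIN at PC=0 (depth now 0)
Event 26 (EXEC): [MAIN] PC=0: DEC 2 -> ACC=-12
Event 27 (EXEC): [MAIN] PC=1: DEC 3 -> ACC=-15
Event 28 (EXEC): [MAIN] PC=2: DEC 3 -> ACC=-18
Event 29 (EXEC): [MAIN] PC=3: INC 3 -> ACC=-15
Event 30 (EXEC): [MAIN] PC=4: INC 1 -> ACC=-14
Event 31 (EXEC): [MAIN] PC=5: NOP
Event 32 (EXEC): [MAIN] PC=6: INC 3 -> ACC=-11
Event 33 (EXEC): [MAIN] PC=7: HALT

Answer: -11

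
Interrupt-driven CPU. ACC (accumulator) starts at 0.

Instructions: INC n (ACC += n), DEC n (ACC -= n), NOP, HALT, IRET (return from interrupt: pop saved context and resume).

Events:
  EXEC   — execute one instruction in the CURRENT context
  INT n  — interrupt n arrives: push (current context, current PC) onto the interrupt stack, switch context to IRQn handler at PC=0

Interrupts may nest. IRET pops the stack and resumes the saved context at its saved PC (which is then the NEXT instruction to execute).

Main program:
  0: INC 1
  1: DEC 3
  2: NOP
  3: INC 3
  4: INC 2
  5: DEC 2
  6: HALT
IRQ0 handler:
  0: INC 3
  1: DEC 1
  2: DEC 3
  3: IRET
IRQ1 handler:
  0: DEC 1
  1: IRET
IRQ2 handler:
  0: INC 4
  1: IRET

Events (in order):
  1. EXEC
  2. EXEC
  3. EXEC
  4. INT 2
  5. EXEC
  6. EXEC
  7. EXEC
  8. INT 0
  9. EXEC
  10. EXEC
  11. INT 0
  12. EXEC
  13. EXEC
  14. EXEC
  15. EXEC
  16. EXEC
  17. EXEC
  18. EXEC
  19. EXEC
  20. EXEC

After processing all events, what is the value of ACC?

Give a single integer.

Answer: 3

Derivation:
Event 1 (EXEC): [MAIN] PC=0: INC 1 -> ACC=1
Event 2 (EXEC): [MAIN] PC=1: DEC 3 -> ACC=-2
Event 3 (EXEC): [MAIN] PC=2: NOP
Event 4 (INT 2): INT 2 arrives: push (MAIN, PC=3), enter IRQ2 at PC=0 (depth now 1)
Event 5 (EXEC): [IRQ2] PC=0: INC 4 -> ACC=2
Event 6 (EXEC): [IRQ2] PC=1: IRET -> resume MAIN at PC=3 (depth now 0)
Event 7 (EXEC): [MAIN] PC=3: INC 3 -> ACC=5
Event 8 (INT 0): INT 0 arrives: push (MAIN, PC=4), enter IRQ0 at PC=0 (depth now 1)
Event 9 (EXEC): [IRQ0] PC=0: INC 3 -> ACC=8
Event 10 (EXEC): [IRQ0] PC=1: DEC 1 -> ACC=7
Event 11 (INT 0): INT 0 arrives: push (IRQ0, PC=2), enter IRQ0 at PC=0 (depth now 2)
Event 12 (EXEC): [IRQ0] PC=0: INC 3 -> ACC=10
Event 13 (EXEC): [IRQ0] PC=1: DEC 1 -> ACC=9
Event 14 (EXEC): [IRQ0] PC=2: DEC 3 -> ACC=6
Event 15 (EXEC): [IRQ0] PC=3: IRET -> resume IRQ0 at PC=2 (depth now 1)
Event 16 (EXEC): [IRQ0] PC=2: DEC 3 -> ACC=3
Event 17 (EXEC): [IRQ0] PC=3: IRET -> resume MAIN at PC=4 (depth now 0)
Event 18 (EXEC): [MAIN] PC=4: INC 2 -> ACC=5
Event 19 (EXEC): [MAIN] PC=5: DEC 2 -> ACC=3
Event 20 (EXEC): [MAIN] PC=6: HALT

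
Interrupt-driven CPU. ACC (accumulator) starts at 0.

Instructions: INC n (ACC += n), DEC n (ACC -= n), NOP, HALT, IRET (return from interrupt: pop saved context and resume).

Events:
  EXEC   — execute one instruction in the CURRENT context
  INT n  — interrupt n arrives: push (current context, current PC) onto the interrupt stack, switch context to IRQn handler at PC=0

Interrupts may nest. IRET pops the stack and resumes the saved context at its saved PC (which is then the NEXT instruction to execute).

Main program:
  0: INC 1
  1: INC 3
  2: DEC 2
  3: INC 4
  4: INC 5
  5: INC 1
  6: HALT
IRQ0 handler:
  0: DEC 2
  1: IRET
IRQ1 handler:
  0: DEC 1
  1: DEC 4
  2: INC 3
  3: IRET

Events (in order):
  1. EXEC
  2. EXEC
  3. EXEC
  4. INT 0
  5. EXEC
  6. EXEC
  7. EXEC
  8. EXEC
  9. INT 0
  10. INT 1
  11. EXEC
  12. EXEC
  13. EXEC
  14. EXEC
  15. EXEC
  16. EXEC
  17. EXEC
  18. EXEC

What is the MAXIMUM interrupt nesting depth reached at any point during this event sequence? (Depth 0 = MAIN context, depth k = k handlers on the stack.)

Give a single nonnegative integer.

Answer: 2

Derivation:
Event 1 (EXEC): [MAIN] PC=0: INC 1 -> ACC=1 [depth=0]
Event 2 (EXEC): [MAIN] PC=1: INC 3 -> ACC=4 [depth=0]
Event 3 (EXEC): [MAIN] PC=2: DEC 2 -> ACC=2 [depth=0]
Event 4 (INT 0): INT 0 arrives: push (MAIN, PC=3), enter IRQ0 at PC=0 (depth now 1) [depth=1]
Event 5 (EXEC): [IRQ0] PC=0: DEC 2 -> ACC=0 [depth=1]
Event 6 (EXEC): [IRQ0] PC=1: IRET -> resume MAIN at PC=3 (depth now 0) [depth=0]
Event 7 (EXEC): [MAIN] PC=3: INC 4 -> ACC=4 [depth=0]
Event 8 (EXEC): [MAIN] PC=4: INC 5 -> ACC=9 [depth=0]
Event 9 (INT 0): INT 0 arrives: push (MAIN, PC=5), enter IRQ0 at PC=0 (depth now 1) [depth=1]
Event 10 (INT 1): INT 1 arrives: push (IRQ0, PC=0), enter IRQ1 at PC=0 (depth now 2) [depth=2]
Event 11 (EXEC): [IRQ1] PC=0: DEC 1 -> ACC=8 [depth=2]
Event 12 (EXEC): [IRQ1] PC=1: DEC 4 -> ACC=4 [depth=2]
Event 13 (EXEC): [IRQ1] PC=2: INC 3 -> ACC=7 [depth=2]
Event 14 (EXEC): [IRQ1] PC=3: IRET -> resume IRQ0 at PC=0 (depth now 1) [depth=1]
Event 15 (EXEC): [IRQ0] PC=0: DEC 2 -> ACC=5 [depth=1]
Event 16 (EXEC): [IRQ0] PC=1: IRET -> resume MAIN at PC=5 (depth now 0) [depth=0]
Event 17 (EXEC): [MAIN] PC=5: INC 1 -> ACC=6 [depth=0]
Event 18 (EXEC): [MAIN] PC=6: HALT [depth=0]
Max depth observed: 2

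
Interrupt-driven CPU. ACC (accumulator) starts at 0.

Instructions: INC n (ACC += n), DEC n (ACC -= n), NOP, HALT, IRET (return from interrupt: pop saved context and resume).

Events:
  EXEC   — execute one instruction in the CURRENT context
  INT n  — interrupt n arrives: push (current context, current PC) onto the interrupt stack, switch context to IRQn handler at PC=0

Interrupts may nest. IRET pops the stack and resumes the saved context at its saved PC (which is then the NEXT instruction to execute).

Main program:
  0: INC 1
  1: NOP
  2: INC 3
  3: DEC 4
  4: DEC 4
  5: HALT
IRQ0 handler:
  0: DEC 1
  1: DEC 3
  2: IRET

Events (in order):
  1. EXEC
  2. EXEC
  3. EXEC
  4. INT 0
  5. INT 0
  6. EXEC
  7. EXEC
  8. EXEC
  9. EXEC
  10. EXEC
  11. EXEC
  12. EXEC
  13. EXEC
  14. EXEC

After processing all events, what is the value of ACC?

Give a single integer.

Answer: -12

Derivation:
Event 1 (EXEC): [MAIN] PC=0: INC 1 -> ACC=1
Event 2 (EXEC): [MAIN] PC=1: NOP
Event 3 (EXEC): [MAIN] PC=2: INC 3 -> ACC=4
Event 4 (INT 0): INT 0 arrives: push (MAIN, PC=3), enter IRQ0 at PC=0 (depth now 1)
Event 5 (INT 0): INT 0 arrives: push (IRQ0, PC=0), enter IRQ0 at PC=0 (depth now 2)
Event 6 (EXEC): [IRQ0] PC=0: DEC 1 -> ACC=3
Event 7 (EXEC): [IRQ0] PC=1: DEC 3 -> ACC=0
Event 8 (EXEC): [IRQ0] PC=2: IRET -> resume IRQ0 at PC=0 (depth now 1)
Event 9 (EXEC): [IRQ0] PC=0: DEC 1 -> ACC=-1
Event 10 (EXEC): [IRQ0] PC=1: DEC 3 -> ACC=-4
Event 11 (EXEC): [IRQ0] PC=2: IRET -> resume MAIN at PC=3 (depth now 0)
Event 12 (EXEC): [MAIN] PC=3: DEC 4 -> ACC=-8
Event 13 (EXEC): [MAIN] PC=4: DEC 4 -> ACC=-12
Event 14 (EXEC): [MAIN] PC=5: HALT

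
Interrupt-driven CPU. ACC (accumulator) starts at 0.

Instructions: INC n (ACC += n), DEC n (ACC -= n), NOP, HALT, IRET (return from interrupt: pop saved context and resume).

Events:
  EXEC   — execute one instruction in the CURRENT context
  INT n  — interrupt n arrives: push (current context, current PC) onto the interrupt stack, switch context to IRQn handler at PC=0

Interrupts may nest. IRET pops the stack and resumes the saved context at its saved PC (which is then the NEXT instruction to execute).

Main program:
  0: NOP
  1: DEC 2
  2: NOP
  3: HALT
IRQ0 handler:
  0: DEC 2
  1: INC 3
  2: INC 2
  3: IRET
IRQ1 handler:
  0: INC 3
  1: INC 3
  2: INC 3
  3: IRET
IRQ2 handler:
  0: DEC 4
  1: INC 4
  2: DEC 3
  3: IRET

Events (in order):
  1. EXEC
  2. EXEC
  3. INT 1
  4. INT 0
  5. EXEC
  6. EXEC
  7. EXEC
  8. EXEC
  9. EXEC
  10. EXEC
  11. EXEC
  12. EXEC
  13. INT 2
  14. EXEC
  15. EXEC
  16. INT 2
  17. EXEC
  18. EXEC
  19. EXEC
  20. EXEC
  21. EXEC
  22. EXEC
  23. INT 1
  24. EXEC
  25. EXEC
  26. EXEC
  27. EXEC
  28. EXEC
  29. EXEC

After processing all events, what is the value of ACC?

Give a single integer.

Answer: 13

Derivation:
Event 1 (EXEC): [MAIN] PC=0: NOP
Event 2 (EXEC): [MAIN] PC=1: DEC 2 -> ACC=-2
Event 3 (INT 1): INT 1 arrives: push (MAIN, PC=2), enter IRQ1 at PC=0 (depth now 1)
Event 4 (INT 0): INT 0 arrives: push (IRQ1, PC=0), enter IRQ0 at PC=0 (depth now 2)
Event 5 (EXEC): [IRQ0] PC=0: DEC 2 -> ACC=-4
Event 6 (EXEC): [IRQ0] PC=1: INC 3 -> ACC=-1
Event 7 (EXEC): [IRQ0] PC=2: INC 2 -> ACC=1
Event 8 (EXEC): [IRQ0] PC=3: IRET -> resume IRQ1 at PC=0 (depth now 1)
Event 9 (EXEC): [IRQ1] PC=0: INC 3 -> ACC=4
Event 10 (EXEC): [IRQ1] PC=1: INC 3 -> ACC=7
Event 11 (EXEC): [IRQ1] PC=2: INC 3 -> ACC=10
Event 12 (EXEC): [IRQ1] PC=3: IRET -> resume MAIN at PC=2 (depth now 0)
Event 13 (INT 2): INT 2 arrives: push (MAIN, PC=2), enter IRQ2 at PC=0 (depth now 1)
Event 14 (EXEC): [IRQ2] PC=0: DEC 4 -> ACC=6
Event 15 (EXEC): [IRQ2] PC=1: INC 4 -> ACC=10
Event 16 (INT 2): INT 2 arrives: push (IRQ2, PC=2), enter IRQ2 at PC=0 (depth now 2)
Event 17 (EXEC): [IRQ2] PC=0: DEC 4 -> ACC=6
Event 18 (EXEC): [IRQ2] PC=1: INC 4 -> ACC=10
Event 19 (EXEC): [IRQ2] PC=2: DEC 3 -> ACC=7
Event 20 (EXEC): [IRQ2] PC=3: IRET -> resume IRQ2 at PC=2 (depth now 1)
Event 21 (EXEC): [IRQ2] PC=2: DEC 3 -> ACC=4
Event 22 (EXEC): [IRQ2] PC=3: IRET -> resume MAIN at PC=2 (depth now 0)
Event 23 (INT 1): INT 1 arrives: push (MAIN, PC=2), enter IRQ1 at PC=0 (depth now 1)
Event 24 (EXEC): [IRQ1] PC=0: INC 3 -> ACC=7
Event 25 (EXEC): [IRQ1] PC=1: INC 3 -> ACC=10
Event 26 (EXEC): [IRQ1] PC=2: INC 3 -> ACC=13
Event 27 (EXEC): [IRQ1] PC=3: IRET -> resume MAIN at PC=2 (depth now 0)
Event 28 (EXEC): [MAIN] PC=2: NOP
Event 29 (EXEC): [MAIN] PC=3: HALT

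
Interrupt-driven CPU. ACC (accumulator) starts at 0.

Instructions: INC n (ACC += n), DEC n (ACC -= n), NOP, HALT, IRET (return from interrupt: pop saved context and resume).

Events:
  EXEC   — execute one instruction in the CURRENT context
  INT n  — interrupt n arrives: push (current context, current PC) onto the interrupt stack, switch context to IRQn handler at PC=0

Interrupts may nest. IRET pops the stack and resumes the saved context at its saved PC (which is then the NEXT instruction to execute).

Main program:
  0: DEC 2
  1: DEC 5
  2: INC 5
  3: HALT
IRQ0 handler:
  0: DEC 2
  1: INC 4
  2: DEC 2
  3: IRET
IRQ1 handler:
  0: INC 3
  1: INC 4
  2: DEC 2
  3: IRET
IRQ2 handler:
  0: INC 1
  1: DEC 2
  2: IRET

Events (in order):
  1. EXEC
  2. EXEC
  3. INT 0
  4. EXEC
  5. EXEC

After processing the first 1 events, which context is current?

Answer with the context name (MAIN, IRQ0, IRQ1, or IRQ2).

Answer: MAIN

Derivation:
Event 1 (EXEC): [MAIN] PC=0: DEC 2 -> ACC=-2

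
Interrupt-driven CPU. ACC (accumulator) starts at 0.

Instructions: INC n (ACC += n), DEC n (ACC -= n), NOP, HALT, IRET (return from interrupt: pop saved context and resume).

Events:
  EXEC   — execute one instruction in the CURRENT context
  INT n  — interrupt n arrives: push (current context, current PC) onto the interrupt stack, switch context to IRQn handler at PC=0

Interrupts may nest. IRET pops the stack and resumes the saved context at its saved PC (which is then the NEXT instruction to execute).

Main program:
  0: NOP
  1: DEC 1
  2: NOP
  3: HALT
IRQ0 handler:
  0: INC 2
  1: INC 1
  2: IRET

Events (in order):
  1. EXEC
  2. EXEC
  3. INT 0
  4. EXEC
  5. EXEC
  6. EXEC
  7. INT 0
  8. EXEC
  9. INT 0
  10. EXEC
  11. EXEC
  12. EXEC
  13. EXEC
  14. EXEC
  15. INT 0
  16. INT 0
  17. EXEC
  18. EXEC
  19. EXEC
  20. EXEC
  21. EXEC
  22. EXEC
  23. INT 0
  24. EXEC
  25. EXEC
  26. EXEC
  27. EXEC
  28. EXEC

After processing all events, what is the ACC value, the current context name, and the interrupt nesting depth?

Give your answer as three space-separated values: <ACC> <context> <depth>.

Event 1 (EXEC): [MAIN] PC=0: NOP
Event 2 (EXEC): [MAIN] PC=1: DEC 1 -> ACC=-1
Event 3 (INT 0): INT 0 arrives: push (MAIN, PC=2), enter IRQ0 at PC=0 (depth now 1)
Event 4 (EXEC): [IRQ0] PC=0: INC 2 -> ACC=1
Event 5 (EXEC): [IRQ0] PC=1: INC 1 -> ACC=2
Event 6 (EXEC): [IRQ0] PC=2: IRET -> resume MAIN at PC=2 (depth now 0)
Event 7 (INT 0): INT 0 arrives: push (MAIN, PC=2), enter IRQ0 at PC=0 (depth now 1)
Event 8 (EXEC): [IRQ0] PC=0: INC 2 -> ACC=4
Event 9 (INT 0): INT 0 arrives: push (IRQ0, PC=1), enter IRQ0 at PC=0 (depth now 2)
Event 10 (EXEC): [IRQ0] PC=0: INC 2 -> ACC=6
Event 11 (EXEC): [IRQ0] PC=1: INC 1 -> ACC=7
Event 12 (EXEC): [IRQ0] PC=2: IRET -> resume IRQ0 at PC=1 (depth now 1)
Event 13 (EXEC): [IRQ0] PC=1: INC 1 -> ACC=8
Event 14 (EXEC): [IRQ0] PC=2: IRET -> resume MAIN at PC=2 (depth now 0)
Event 15 (INT 0): INT 0 arrives: push (MAIN, PC=2), enter IRQ0 at PC=0 (depth now 1)
Event 16 (INT 0): INT 0 arrives: push (IRQ0, PC=0), enter IRQ0 at PC=0 (depth now 2)
Event 17 (EXEC): [IRQ0] PC=0: INC 2 -> ACC=10
Event 18 (EXEC): [IRQ0] PC=1: INC 1 -> ACC=11
Event 19 (EXEC): [IRQ0] PC=2: IRET -> resume IRQ0 at PC=0 (depth now 1)
Event 20 (EXEC): [IRQ0] PC=0: INC 2 -> ACC=13
Event 21 (EXEC): [IRQ0] PC=1: INC 1 -> ACC=14
Event 22 (EXEC): [IRQ0] PC=2: IRET -> resume MAIN at PC=2 (depth now 0)
Event 23 (INT 0): INT 0 arrives: push (MAIN, PC=2), enter IRQ0 at PC=0 (depth now 1)
Event 24 (EXEC): [IRQ0] PC=0: INC 2 -> ACC=16
Event 25 (EXEC): [IRQ0] PC=1: INC 1 -> ACC=17
Event 26 (EXEC): [IRQ0] PC=2: IRET -> resume MAIN at PC=2 (depth now 0)
Event 27 (EXEC): [MAIN] PC=2: NOP
Event 28 (EXEC): [MAIN] PC=3: HALT

Answer: 17 MAIN 0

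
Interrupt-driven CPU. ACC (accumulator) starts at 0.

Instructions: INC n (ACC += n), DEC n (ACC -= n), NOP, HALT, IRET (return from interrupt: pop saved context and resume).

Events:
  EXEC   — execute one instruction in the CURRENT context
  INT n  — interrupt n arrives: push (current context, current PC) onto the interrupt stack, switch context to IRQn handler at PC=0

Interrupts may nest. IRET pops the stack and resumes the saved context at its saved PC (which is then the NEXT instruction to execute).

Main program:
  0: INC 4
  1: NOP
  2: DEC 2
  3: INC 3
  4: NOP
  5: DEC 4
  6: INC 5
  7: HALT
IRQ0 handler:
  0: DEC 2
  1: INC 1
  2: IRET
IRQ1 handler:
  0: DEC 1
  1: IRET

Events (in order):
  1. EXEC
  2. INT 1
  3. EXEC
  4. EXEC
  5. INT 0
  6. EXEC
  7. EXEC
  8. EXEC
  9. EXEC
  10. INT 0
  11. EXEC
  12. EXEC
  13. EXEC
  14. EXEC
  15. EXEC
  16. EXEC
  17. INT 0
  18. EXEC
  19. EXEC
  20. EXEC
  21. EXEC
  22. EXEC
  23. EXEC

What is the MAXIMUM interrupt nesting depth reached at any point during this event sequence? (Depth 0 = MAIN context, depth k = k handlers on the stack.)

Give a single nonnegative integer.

Event 1 (EXEC): [MAIN] PC=0: INC 4 -> ACC=4 [depth=0]
Event 2 (INT 1): INT 1 arrives: push (MAIN, PC=1), enter IRQ1 at PC=0 (depth now 1) [depth=1]
Event 3 (EXEC): [IRQ1] PC=0: DEC 1 -> ACC=3 [depth=1]
Event 4 (EXEC): [IRQ1] PC=1: IRET -> resume MAIN at PC=1 (depth now 0) [depth=0]
Event 5 (INT 0): INT 0 arrives: push (MAIN, PC=1), enter IRQ0 at PC=0 (depth now 1) [depth=1]
Event 6 (EXEC): [IRQ0] PC=0: DEC 2 -> ACC=1 [depth=1]
Event 7 (EXEC): [IRQ0] PC=1: INC 1 -> ACC=2 [depth=1]
Event 8 (EXEC): [IRQ0] PC=2: IRET -> resume MAIN at PC=1 (depth now 0) [depth=0]
Event 9 (EXEC): [MAIN] PC=1: NOP [depth=0]
Event 10 (INT 0): INT 0 arrives: push (MAIN, PC=2), enter IRQ0 at PC=0 (depth now 1) [depth=1]
Event 11 (EXEC): [IRQ0] PC=0: DEC 2 -> ACC=0 [depth=1]
Event 12 (EXEC): [IRQ0] PC=1: INC 1 -> ACC=1 [depth=1]
Event 13 (EXEC): [IRQ0] PC=2: IRET -> resume MAIN at PC=2 (depth now 0) [depth=0]
Event 14 (EXEC): [MAIN] PC=2: DEC 2 -> ACC=-1 [depth=0]
Event 15 (EXEC): [MAIN] PC=3: INC 3 -> ACC=2 [depth=0]
Event 16 (EXEC): [MAIN] PC=4: NOP [depth=0]
Event 17 (INT 0): INT 0 arrives: push (MAIN, PC=5), enter IRQ0 at PC=0 (depth now 1) [depth=1]
Event 18 (EXEC): [IRQ0] PC=0: DEC 2 -> ACC=0 [depth=1]
Event 19 (EXEC): [IRQ0] PC=1: INC 1 -> ACC=1 [depth=1]
Event 20 (EXEC): [IRQ0] PC=2: IRET -> resume MAIN at PC=5 (depth now 0) [depth=0]
Event 21 (EXEC): [MAIN] PC=5: DEC 4 -> ACC=-3 [depth=0]
Event 22 (EXEC): [MAIN] PC=6: INC 5 -> ACC=2 [depth=0]
Event 23 (EXEC): [MAIN] PC=7: HALT [depth=0]
Max depth observed: 1

Answer: 1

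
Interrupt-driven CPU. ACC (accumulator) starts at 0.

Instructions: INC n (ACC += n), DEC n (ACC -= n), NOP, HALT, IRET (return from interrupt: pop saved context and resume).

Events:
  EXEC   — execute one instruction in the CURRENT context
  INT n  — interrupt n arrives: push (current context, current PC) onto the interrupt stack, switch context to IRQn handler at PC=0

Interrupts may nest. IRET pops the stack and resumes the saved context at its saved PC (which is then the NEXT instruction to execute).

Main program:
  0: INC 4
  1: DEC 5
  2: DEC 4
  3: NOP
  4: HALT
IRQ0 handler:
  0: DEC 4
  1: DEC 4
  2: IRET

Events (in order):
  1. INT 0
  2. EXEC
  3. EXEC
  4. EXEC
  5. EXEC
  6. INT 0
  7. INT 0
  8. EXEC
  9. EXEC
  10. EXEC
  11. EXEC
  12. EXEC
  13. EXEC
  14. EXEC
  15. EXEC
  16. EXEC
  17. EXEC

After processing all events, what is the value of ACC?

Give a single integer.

Event 1 (INT 0): INT 0 arrives: push (MAIN, PC=0), enter IRQ0 at PC=0 (depth now 1)
Event 2 (EXEC): [IRQ0] PC=0: DEC 4 -> ACC=-4
Event 3 (EXEC): [IRQ0] PC=1: DEC 4 -> ACC=-8
Event 4 (EXEC): [IRQ0] PC=2: IRET -> resume MAIN at PC=0 (depth now 0)
Event 5 (EXEC): [MAIN] PC=0: INC 4 -> ACC=-4
Event 6 (INT 0): INT 0 arrives: push (MAIN, PC=1), enter IRQ0 at PC=0 (depth now 1)
Event 7 (INT 0): INT 0 arrives: push (IRQ0, PC=0), enter IRQ0 at PC=0 (depth now 2)
Event 8 (EXEC): [IRQ0] PC=0: DEC 4 -> ACC=-8
Event 9 (EXEC): [IRQ0] PC=1: DEC 4 -> ACC=-12
Event 10 (EXEC): [IRQ0] PC=2: IRET -> resume IRQ0 at PC=0 (depth now 1)
Event 11 (EXEC): [IRQ0] PC=0: DEC 4 -> ACC=-16
Event 12 (EXEC): [IRQ0] PC=1: DEC 4 -> ACC=-20
Event 13 (EXEC): [IRQ0] PC=2: IRET -> resume MAIN at PC=1 (depth now 0)
Event 14 (EXEC): [MAIN] PC=1: DEC 5 -> ACC=-25
Event 15 (EXEC): [MAIN] PC=2: DEC 4 -> ACC=-29
Event 16 (EXEC): [MAIN] PC=3: NOP
Event 17 (EXEC): [MAIN] PC=4: HALT

Answer: -29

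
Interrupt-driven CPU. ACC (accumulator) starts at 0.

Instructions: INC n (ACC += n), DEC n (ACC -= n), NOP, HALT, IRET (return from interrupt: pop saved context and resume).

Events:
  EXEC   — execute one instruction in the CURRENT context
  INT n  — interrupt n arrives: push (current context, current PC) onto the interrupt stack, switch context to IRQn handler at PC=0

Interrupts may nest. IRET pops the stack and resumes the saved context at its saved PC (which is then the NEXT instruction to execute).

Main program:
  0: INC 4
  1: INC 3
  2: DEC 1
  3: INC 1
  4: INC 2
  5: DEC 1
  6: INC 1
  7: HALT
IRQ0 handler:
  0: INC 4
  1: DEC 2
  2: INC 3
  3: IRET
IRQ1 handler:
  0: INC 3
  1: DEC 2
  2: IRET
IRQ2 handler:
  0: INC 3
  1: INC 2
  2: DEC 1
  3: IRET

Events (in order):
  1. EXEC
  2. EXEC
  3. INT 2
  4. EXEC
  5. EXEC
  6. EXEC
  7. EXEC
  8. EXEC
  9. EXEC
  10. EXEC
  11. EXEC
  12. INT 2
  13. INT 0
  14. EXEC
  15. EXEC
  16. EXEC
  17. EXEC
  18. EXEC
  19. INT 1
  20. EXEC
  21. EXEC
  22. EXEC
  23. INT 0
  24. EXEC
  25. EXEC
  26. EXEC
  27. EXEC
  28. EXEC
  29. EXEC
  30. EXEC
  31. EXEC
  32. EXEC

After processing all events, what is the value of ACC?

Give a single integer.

Event 1 (EXEC): [MAIN] PC=0: INC 4 -> ACC=4
Event 2 (EXEC): [MAIN] PC=1: INC 3 -> ACC=7
Event 3 (INT 2): INT 2 arrives: push (MAIN, PC=2), enter IRQ2 at PC=0 (depth now 1)
Event 4 (EXEC): [IRQ2] PC=0: INC 3 -> ACC=10
Event 5 (EXEC): [IRQ2] PC=1: INC 2 -> ACC=12
Event 6 (EXEC): [IRQ2] PC=2: DEC 1 -> ACC=11
Event 7 (EXEC): [IRQ2] PC=3: IRET -> resume MAIN at PC=2 (depth now 0)
Event 8 (EXEC): [MAIN] PC=2: DEC 1 -> ACC=10
Event 9 (EXEC): [MAIN] PC=3: INC 1 -> ACC=11
Event 10 (EXEC): [MAIN] PC=4: INC 2 -> ACC=13
Event 11 (EXEC): [MAIN] PC=5: DEC 1 -> ACC=12
Event 12 (INT 2): INT 2 arrives: push (MAIN, PC=6), enter IRQ2 at PC=0 (depth now 1)
Event 13 (INT 0): INT 0 arrives: push (IRQ2, PC=0), enter IRQ0 at PC=0 (depth now 2)
Event 14 (EXEC): [IRQ0] PC=0: INC 4 -> ACC=16
Event 15 (EXEC): [IRQ0] PC=1: DEC 2 -> ACC=14
Event 16 (EXEC): [IRQ0] PC=2: INC 3 -> ACC=17
Event 17 (EXEC): [IRQ0] PC=3: IRET -> resume IRQ2 at PC=0 (depth now 1)
Event 18 (EXEC): [IRQ2] PC=0: INC 3 -> ACC=20
Event 19 (INT 1): INT 1 arrives: push (IRQ2, PC=1), enter IRQ1 at PC=0 (depth now 2)
Event 20 (EXEC): [IRQ1] PC=0: INC 3 -> ACC=23
Event 21 (EXEC): [IRQ1] PC=1: DEC 2 -> ACC=21
Event 22 (EXEC): [IRQ1] PC=2: IRET -> resume IRQ2 at PC=1 (depth now 1)
Event 23 (INT 0): INT 0 arrives: push (IRQ2, PC=1), enter IRQ0 at PC=0 (depth now 2)
Event 24 (EXEC): [IRQ0] PC=0: INC 4 -> ACC=25
Event 25 (EXEC): [IRQ0] PC=1: DEC 2 -> ACC=23
Event 26 (EXEC): [IRQ0] PC=2: INC 3 -> ACC=26
Event 27 (EXEC): [IRQ0] PC=3: IRET -> resume IRQ2 at PC=1 (depth now 1)
Event 28 (EXEC): [IRQ2] PC=1: INC 2 -> ACC=28
Event 29 (EXEC): [IRQ2] PC=2: DEC 1 -> ACC=27
Event 30 (EXEC): [IRQ2] PC=3: IRET -> resume MAIN at PC=6 (depth now 0)
Event 31 (EXEC): [MAIN] PC=6: INC 1 -> ACC=28
Event 32 (EXEC): [MAIN] PC=7: HALT

Answer: 28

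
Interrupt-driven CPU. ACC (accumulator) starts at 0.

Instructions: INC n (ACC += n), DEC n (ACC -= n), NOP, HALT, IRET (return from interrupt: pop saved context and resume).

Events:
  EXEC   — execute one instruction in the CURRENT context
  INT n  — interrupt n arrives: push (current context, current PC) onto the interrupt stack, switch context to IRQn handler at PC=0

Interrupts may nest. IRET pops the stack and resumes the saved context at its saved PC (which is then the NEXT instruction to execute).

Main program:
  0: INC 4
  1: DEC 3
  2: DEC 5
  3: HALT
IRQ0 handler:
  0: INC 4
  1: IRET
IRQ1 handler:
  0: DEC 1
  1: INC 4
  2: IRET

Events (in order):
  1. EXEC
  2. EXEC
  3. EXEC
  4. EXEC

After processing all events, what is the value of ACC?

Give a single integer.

Answer: -4

Derivation:
Event 1 (EXEC): [MAIN] PC=0: INC 4 -> ACC=4
Event 2 (EXEC): [MAIN] PC=1: DEC 3 -> ACC=1
Event 3 (EXEC): [MAIN] PC=2: DEC 5 -> ACC=-4
Event 4 (EXEC): [MAIN] PC=3: HALT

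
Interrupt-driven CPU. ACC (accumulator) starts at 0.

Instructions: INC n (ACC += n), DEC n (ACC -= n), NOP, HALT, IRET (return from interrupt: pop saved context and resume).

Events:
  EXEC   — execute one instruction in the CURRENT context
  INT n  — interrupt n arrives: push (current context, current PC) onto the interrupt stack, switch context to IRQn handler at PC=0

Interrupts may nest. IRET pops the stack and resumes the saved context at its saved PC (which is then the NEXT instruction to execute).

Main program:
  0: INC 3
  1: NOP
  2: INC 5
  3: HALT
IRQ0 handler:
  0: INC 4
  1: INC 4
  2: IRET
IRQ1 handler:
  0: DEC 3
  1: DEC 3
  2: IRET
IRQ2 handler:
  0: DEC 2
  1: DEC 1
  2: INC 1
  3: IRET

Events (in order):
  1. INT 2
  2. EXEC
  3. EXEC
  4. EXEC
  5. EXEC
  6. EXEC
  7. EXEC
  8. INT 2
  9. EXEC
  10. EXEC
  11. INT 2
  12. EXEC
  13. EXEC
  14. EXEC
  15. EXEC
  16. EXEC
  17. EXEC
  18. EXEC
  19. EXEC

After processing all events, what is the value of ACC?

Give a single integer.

Answer: 2

Derivation:
Event 1 (INT 2): INT 2 arrives: push (MAIN, PC=0), enter IRQ2 at PC=0 (depth now 1)
Event 2 (EXEC): [IRQ2] PC=0: DEC 2 -> ACC=-2
Event 3 (EXEC): [IRQ2] PC=1: DEC 1 -> ACC=-3
Event 4 (EXEC): [IRQ2] PC=2: INC 1 -> ACC=-2
Event 5 (EXEC): [IRQ2] PC=3: IRET -> resume MAIN at PC=0 (depth now 0)
Event 6 (EXEC): [MAIN] PC=0: INC 3 -> ACC=1
Event 7 (EXEC): [MAIN] PC=1: NOP
Event 8 (INT 2): INT 2 arrives: push (MAIN, PC=2), enter IRQ2 at PC=0 (depth now 1)
Event 9 (EXEC): [IRQ2] PC=0: DEC 2 -> ACC=-1
Event 10 (EXEC): [IRQ2] PC=1: DEC 1 -> ACC=-2
Event 11 (INT 2): INT 2 arrives: push (IRQ2, PC=2), enter IRQ2 at PC=0 (depth now 2)
Event 12 (EXEC): [IRQ2] PC=0: DEC 2 -> ACC=-4
Event 13 (EXEC): [IRQ2] PC=1: DEC 1 -> ACC=-5
Event 14 (EXEC): [IRQ2] PC=2: INC 1 -> ACC=-4
Event 15 (EXEC): [IRQ2] PC=3: IRET -> resume IRQ2 at PC=2 (depth now 1)
Event 16 (EXEC): [IRQ2] PC=2: INC 1 -> ACC=-3
Event 17 (EXEC): [IRQ2] PC=3: IRET -> resume MAIN at PC=2 (depth now 0)
Event 18 (EXEC): [MAIN] PC=2: INC 5 -> ACC=2
Event 19 (EXEC): [MAIN] PC=3: HALT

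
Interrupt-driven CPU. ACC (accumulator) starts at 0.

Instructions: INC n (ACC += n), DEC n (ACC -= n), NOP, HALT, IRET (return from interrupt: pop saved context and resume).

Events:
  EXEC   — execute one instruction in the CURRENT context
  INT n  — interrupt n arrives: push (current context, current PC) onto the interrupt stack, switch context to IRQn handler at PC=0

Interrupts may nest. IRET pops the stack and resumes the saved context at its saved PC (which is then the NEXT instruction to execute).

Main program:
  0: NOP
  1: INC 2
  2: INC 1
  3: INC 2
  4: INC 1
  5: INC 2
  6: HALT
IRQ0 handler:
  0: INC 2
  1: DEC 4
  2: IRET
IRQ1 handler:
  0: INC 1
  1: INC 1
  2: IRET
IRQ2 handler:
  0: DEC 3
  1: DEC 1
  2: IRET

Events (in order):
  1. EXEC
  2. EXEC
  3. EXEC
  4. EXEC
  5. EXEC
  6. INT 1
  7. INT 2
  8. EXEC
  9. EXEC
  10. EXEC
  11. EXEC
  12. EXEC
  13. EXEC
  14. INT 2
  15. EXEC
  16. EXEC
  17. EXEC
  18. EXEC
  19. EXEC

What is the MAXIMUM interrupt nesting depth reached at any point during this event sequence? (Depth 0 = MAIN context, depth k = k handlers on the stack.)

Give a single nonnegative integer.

Event 1 (EXEC): [MAIN] PC=0: NOP [depth=0]
Event 2 (EXEC): [MAIN] PC=1: INC 2 -> ACC=2 [depth=0]
Event 3 (EXEC): [MAIN] PC=2: INC 1 -> ACC=3 [depth=0]
Event 4 (EXEC): [MAIN] PC=3: INC 2 -> ACC=5 [depth=0]
Event 5 (EXEC): [MAIN] PC=4: INC 1 -> ACC=6 [depth=0]
Event 6 (INT 1): INT 1 arrives: push (MAIN, PC=5), enter IRQ1 at PC=0 (depth now 1) [depth=1]
Event 7 (INT 2): INT 2 arrives: push (IRQ1, PC=0), enter IRQ2 at PC=0 (depth now 2) [depth=2]
Event 8 (EXEC): [IRQ2] PC=0: DEC 3 -> ACC=3 [depth=2]
Event 9 (EXEC): [IRQ2] PC=1: DEC 1 -> ACC=2 [depth=2]
Event 10 (EXEC): [IRQ2] PC=2: IRET -> resume IRQ1 at PC=0 (depth now 1) [depth=1]
Event 11 (EXEC): [IRQ1] PC=0: INC 1 -> ACC=3 [depth=1]
Event 12 (EXEC): [IRQ1] PC=1: INC 1 -> ACC=4 [depth=1]
Event 13 (EXEC): [IRQ1] PC=2: IRET -> resume MAIN at PC=5 (depth now 0) [depth=0]
Event 14 (INT 2): INT 2 arrives: push (MAIN, PC=5), enter IRQ2 at PC=0 (depth now 1) [depth=1]
Event 15 (EXEC): [IRQ2] PC=0: DEC 3 -> ACC=1 [depth=1]
Event 16 (EXEC): [IRQ2] PC=1: DEC 1 -> ACC=0 [depth=1]
Event 17 (EXEC): [IRQ2] PC=2: IRET -> resume MAIN at PC=5 (depth now 0) [depth=0]
Event 18 (EXEC): [MAIN] PC=5: INC 2 -> ACC=2 [depth=0]
Event 19 (EXEC): [MAIN] PC=6: HALT [depth=0]
Max depth observed: 2

Answer: 2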